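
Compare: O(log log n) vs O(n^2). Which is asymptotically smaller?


double-logarithmic grows slower than quadratic
O(log log n) is asymptotically smaller; O(n^2) grows faster


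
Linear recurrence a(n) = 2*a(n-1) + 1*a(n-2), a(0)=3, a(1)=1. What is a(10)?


Build bottom-up:
...a(8)=915, a(9)=2209, a(10)=2*2209+1*915=5333


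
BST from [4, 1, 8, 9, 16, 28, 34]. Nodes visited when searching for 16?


BST root = 4
Search for 16: compare at each node
Path: [4, 8, 9, 16]


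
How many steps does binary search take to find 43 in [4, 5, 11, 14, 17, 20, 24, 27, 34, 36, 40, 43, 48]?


Search for 43:
[0,12] mid=6 arr[6]=24
[7,12] mid=9 arr[9]=36
[10,12] mid=11 arr[11]=43
Total: 3 comparisons


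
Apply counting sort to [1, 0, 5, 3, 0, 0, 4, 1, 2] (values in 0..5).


Count array: [3, 2, 1, 1, 1, 1]
Reconstruct: [0, 0, 0, 1, 1, 2, 3, 4, 5]


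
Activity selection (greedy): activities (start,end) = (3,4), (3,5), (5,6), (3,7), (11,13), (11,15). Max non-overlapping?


Greedy: pick earliest-ending, then skip overlaps.
Selected (3 activities): [(3, 4), (5, 6), (11, 13)]


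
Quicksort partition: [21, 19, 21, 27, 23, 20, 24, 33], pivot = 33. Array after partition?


Elements <= 33 go left of pivot.
Result: [21, 19, 21, 27, 23, 20, 24, 33], pivot at index 7


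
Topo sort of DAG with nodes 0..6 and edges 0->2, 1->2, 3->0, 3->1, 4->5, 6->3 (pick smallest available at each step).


Kahn's algorithm, process smallest node first
Order: [4, 5, 6, 3, 0, 1, 2]


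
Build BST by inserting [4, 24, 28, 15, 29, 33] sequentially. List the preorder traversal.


Root = 4; build tree by BST insertion.
Preorder traversal: [4, 24, 15, 28, 29, 33]


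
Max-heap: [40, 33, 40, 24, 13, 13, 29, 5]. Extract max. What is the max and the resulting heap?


Max = 40
Replace root with last, heapify down
Resulting heap: [40, 33, 29, 24, 13, 13, 5]


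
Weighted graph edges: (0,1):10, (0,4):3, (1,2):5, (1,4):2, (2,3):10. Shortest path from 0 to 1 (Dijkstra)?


Dijkstra from 0:
Distances: {0: 0, 1: 5, 2: 10, 3: 20, 4: 3}
Shortest distance to 1 = 5, path = [0, 4, 1]


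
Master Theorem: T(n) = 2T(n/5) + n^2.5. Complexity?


a=2, b=5, c=2.5. log_5(2)=0.431 < c=2.5. Case 3: O(n^c) = O(n^2.500)
Complexity: O(n^2.500)


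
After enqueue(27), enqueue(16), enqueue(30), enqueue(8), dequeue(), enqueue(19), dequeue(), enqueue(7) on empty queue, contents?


enqueue(27) -> [27]
enqueue(16) -> [27, 16]
enqueue(30) -> [27, 16, 30]
enqueue(8) -> [27, 16, 30, 8]
dequeue() returns 27 -> [16, 30, 8]
enqueue(19) -> [16, 30, 8, 19]
dequeue() returns 16 -> [30, 8, 19]
enqueue(7) -> [30, 8, 19, 7]
Final queue (front to back): [30, 8, 19, 7]


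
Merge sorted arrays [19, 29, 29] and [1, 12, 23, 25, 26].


Compare heads, take smaller each step.
Merged: [1, 12, 19, 23, 25, 26, 29, 29]


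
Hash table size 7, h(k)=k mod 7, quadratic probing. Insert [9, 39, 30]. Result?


Insertions: 9->slot 2; 39->slot 4; 30->slot 3
Table: [None, None, 9, 30, 39, None, None]


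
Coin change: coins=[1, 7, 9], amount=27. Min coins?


dp[0]=0; dp[i]=1+min(dp[i-c] for c in coins)
...dp[22]=4, dp[23]=3, dp[24]=4, dp[25]=3, dp[26]=4, dp[27]=3
Minimum coins for 27 = 3


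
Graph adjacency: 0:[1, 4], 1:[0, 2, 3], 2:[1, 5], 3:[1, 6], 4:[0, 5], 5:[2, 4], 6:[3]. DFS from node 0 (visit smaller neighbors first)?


DFS stack-based: start with [0]
Visit order: [0, 1, 2, 5, 4, 3, 6]


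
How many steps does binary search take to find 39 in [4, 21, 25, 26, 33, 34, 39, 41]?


Search for 39:
[0,7] mid=3 arr[3]=26
[4,7] mid=5 arr[5]=34
[6,7] mid=6 arr[6]=39
Total: 3 comparisons


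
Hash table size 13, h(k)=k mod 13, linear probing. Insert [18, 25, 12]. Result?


Insertions: 18->slot 5; 25->slot 12; 12->slot 0
Table: [12, None, None, None, None, 18, None, None, None, None, None, None, 25]


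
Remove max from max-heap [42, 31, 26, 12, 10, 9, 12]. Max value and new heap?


Max = 42
Replace root with last, heapify down
Resulting heap: [31, 12, 26, 12, 10, 9]


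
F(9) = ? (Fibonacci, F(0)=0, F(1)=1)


F(n)=F(n-1)+F(n-2)
...F(7)=13, F(8)=21, F(9)=34


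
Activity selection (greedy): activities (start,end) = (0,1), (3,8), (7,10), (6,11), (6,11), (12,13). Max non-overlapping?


Greedy: pick earliest-ending, then skip overlaps.
Selected (3 activities): [(0, 1), (3, 8), (12, 13)]


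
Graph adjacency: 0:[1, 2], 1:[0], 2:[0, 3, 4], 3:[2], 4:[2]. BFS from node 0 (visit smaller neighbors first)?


BFS queue: start with [0]
Visit order: [0, 1, 2, 3, 4]


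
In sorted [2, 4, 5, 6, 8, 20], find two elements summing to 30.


Two pointers: lo=0, hi=5
No pair sums to 30


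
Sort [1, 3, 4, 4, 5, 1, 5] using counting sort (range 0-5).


Count array: [0, 2, 0, 1, 2, 2]
Reconstruct: [1, 1, 3, 4, 4, 5, 5]


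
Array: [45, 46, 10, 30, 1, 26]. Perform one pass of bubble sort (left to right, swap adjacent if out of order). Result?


After one pass: [45, 10, 30, 1, 26, 46]


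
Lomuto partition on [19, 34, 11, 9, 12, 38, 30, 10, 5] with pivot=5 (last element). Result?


Elements <= 5 go left of pivot.
Result: [5, 34, 11, 9, 12, 38, 30, 10, 19], pivot at index 0


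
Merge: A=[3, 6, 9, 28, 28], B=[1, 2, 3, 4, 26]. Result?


Compare heads, take smaller each step.
Merged: [1, 2, 3, 3, 4, 6, 9, 26, 28, 28]


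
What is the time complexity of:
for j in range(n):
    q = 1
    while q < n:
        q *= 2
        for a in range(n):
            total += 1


Per nesting level: O(n) * O(log n) * O(n) = O(n^2 log n)
Complexity: O(n^2 log n)


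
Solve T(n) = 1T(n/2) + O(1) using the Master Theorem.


a=1, b=2, c=0. log_2(1)=0 = c=0. Case 2: O(n^c log n) = O(log n)
Complexity: O(log n)


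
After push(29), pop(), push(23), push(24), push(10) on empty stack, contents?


push(29) -> [29]
pop() returns 29 -> []
push(23) -> [23]
push(24) -> [23, 24]
push(10) -> [23, 24, 10]
Final stack (bottom to top): [23, 24, 10]


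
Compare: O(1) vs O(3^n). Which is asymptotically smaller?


constant grows slower than exponential (base 3)
O(1) is asymptotically smaller; O(3^n) grows faster


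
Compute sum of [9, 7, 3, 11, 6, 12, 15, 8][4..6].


Prefix sums: [0, 9, 16, 19, 30, 36, 48, 63, 71]
Sum[4..6] = prefix[7] - prefix[4] = 63 - 30 = 33


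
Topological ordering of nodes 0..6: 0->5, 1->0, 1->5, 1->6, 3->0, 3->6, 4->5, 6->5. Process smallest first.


Kahn's algorithm, process smallest node first
Order: [1, 2, 3, 0, 4, 6, 5]


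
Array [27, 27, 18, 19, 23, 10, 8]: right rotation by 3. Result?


Right rotate by 3: [23, 10, 8, 27, 27, 18, 19]


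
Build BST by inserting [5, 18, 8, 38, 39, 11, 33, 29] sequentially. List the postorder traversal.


Root = 5; build tree by BST insertion.
Postorder traversal: [11, 8, 29, 33, 39, 38, 18, 5]


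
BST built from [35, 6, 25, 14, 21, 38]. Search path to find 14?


BST root = 35
Search for 14: compare at each node
Path: [35, 6, 25, 14]


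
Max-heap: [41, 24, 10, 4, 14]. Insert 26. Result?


Append 26: [41, 24, 10, 4, 14, 26]
Bubble up: swap idx 5(26) with idx 2(10)
Result: [41, 24, 26, 4, 14, 10]


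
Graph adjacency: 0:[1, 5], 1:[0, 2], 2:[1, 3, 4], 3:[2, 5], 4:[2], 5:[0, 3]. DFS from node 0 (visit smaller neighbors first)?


DFS stack-based: start with [0]
Visit order: [0, 1, 2, 3, 5, 4]


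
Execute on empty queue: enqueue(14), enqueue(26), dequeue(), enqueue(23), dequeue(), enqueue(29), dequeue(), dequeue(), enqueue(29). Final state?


enqueue(14) -> [14]
enqueue(26) -> [14, 26]
dequeue() returns 14 -> [26]
enqueue(23) -> [26, 23]
dequeue() returns 26 -> [23]
enqueue(29) -> [23, 29]
dequeue() returns 23 -> [29]
dequeue() returns 29 -> []
enqueue(29) -> [29]
Final queue (front to back): [29]


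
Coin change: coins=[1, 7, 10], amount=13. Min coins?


dp[0]=0; dp[i]=1+min(dp[i-c] for c in coins)
...dp[8]=2, dp[9]=3, dp[10]=1, dp[11]=2, dp[12]=3, dp[13]=4
Minimum coins for 13 = 4


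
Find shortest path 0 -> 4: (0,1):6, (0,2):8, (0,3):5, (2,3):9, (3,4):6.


Dijkstra from 0:
Distances: {0: 0, 1: 6, 2: 8, 3: 5, 4: 11}
Shortest distance to 4 = 11, path = [0, 3, 4]


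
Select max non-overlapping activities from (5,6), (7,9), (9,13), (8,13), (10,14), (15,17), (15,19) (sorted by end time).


Greedy: pick earliest-ending, then skip overlaps.
Selected (4 activities): [(5, 6), (7, 9), (9, 13), (15, 17)]


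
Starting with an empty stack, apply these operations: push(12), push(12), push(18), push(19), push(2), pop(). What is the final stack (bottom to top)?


push(12) -> [12]
push(12) -> [12, 12]
push(18) -> [12, 12, 18]
push(19) -> [12, 12, 18, 19]
push(2) -> [12, 12, 18, 19, 2]
pop() returns 2 -> [12, 12, 18, 19]
Final stack (bottom to top): [12, 12, 18, 19]


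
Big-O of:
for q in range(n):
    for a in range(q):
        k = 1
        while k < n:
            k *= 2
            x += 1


Per nesting level: O(n) * O(n) [triangular over q] * O(log n) = O(n^2 log n)
Complexity: O(n^2 log n)


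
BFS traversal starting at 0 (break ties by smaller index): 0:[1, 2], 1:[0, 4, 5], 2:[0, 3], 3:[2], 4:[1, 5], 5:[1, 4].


BFS queue: start with [0]
Visit order: [0, 1, 2, 4, 5, 3]


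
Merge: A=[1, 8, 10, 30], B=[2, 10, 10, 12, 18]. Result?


Compare heads, take smaller each step.
Merged: [1, 2, 8, 10, 10, 10, 12, 18, 30]


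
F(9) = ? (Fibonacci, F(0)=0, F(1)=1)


F(n)=F(n-1)+F(n-2)
...F(7)=13, F(8)=21, F(9)=34


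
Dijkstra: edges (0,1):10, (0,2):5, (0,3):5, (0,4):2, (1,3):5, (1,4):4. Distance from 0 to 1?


Dijkstra from 0:
Distances: {0: 0, 1: 6, 2: 5, 3: 5, 4: 2}
Shortest distance to 1 = 6, path = [0, 4, 1]


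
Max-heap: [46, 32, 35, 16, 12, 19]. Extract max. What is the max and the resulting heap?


Max = 46
Replace root with last, heapify down
Resulting heap: [35, 32, 19, 16, 12]


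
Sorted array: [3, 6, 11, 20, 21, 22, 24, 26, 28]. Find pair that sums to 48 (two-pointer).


Two pointers: lo=0, hi=8
Found pair: (20, 28) summing to 48


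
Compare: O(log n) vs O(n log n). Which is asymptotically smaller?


logarithmic grows slower than linearithmic
O(log n) is asymptotically smaller; O(n log n) grows faster


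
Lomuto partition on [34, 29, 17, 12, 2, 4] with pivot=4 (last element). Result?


Elements <= 4 go left of pivot.
Result: [2, 4, 17, 12, 34, 29], pivot at index 1


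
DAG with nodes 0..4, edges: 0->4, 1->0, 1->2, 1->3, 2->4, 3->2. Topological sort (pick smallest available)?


Kahn's algorithm, process smallest node first
Order: [1, 0, 3, 2, 4]


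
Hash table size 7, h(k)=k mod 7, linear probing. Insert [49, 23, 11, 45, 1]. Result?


Insertions: 49->slot 0; 23->slot 2; 11->slot 4; 45->slot 3; 1->slot 1
Table: [49, 1, 23, 45, 11, None, None]


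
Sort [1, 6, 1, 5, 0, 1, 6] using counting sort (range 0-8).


Count array: [1, 3, 0, 0, 0, 1, 2, 0, 0]
Reconstruct: [0, 1, 1, 1, 5, 6, 6]


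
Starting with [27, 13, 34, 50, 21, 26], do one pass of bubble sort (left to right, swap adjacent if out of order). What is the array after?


After one pass: [13, 27, 34, 21, 26, 50]


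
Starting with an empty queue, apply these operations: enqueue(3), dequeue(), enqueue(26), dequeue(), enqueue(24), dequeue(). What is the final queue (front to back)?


enqueue(3) -> [3]
dequeue() returns 3 -> []
enqueue(26) -> [26]
dequeue() returns 26 -> []
enqueue(24) -> [24]
dequeue() returns 24 -> []
Final queue (front to back): []


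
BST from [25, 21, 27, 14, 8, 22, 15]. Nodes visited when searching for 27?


BST root = 25
Search for 27: compare at each node
Path: [25, 27]


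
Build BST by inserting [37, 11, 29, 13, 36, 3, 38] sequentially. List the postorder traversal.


Root = 37; build tree by BST insertion.
Postorder traversal: [3, 13, 36, 29, 11, 38, 37]


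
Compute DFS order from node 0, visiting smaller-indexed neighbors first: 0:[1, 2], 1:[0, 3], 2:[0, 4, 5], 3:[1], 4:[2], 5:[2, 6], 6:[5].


DFS stack-based: start with [0]
Visit order: [0, 1, 3, 2, 4, 5, 6]


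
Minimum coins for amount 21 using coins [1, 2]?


dp[0]=0; dp[i]=1+min(dp[i-c] for c in coins)
...dp[16]=8, dp[17]=9, dp[18]=9, dp[19]=10, dp[20]=10, dp[21]=11
Minimum coins for 21 = 11


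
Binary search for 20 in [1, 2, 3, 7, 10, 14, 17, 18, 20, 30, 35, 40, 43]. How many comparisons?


Search for 20:
[0,12] mid=6 arr[6]=17
[7,12] mid=9 arr[9]=30
[7,8] mid=7 arr[7]=18
[8,8] mid=8 arr[8]=20
Total: 4 comparisons


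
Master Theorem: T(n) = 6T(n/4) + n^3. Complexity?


a=6, b=4, c=3. log_4(6)=1.292 < c=3. Case 3: O(n^c) = O(n^3)
Complexity: O(n^3)


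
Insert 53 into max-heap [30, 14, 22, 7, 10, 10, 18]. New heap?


Append 53: [30, 14, 22, 7, 10, 10, 18, 53]
Bubble up: swap idx 7(53) with idx 3(7); swap idx 3(53) with idx 1(14); swap idx 1(53) with idx 0(30)
Result: [53, 30, 22, 14, 10, 10, 18, 7]


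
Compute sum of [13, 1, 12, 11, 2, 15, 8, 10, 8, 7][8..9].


Prefix sums: [0, 13, 14, 26, 37, 39, 54, 62, 72, 80, 87]
Sum[8..9] = prefix[10] - prefix[8] = 87 - 72 = 15


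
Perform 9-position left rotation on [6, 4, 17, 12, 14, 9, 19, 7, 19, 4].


Left rotate by 9: [4, 6, 4, 17, 12, 14, 9, 19, 7, 19]


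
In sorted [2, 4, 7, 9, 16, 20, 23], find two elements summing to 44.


Two pointers: lo=0, hi=6
No pair sums to 44


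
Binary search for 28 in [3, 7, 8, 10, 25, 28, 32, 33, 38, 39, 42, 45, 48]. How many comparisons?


Search for 28:
[0,12] mid=6 arr[6]=32
[0,5] mid=2 arr[2]=8
[3,5] mid=4 arr[4]=25
[5,5] mid=5 arr[5]=28
Total: 4 comparisons


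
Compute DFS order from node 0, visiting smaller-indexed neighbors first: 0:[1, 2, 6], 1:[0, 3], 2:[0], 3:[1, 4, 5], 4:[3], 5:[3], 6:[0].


DFS stack-based: start with [0]
Visit order: [0, 1, 3, 4, 5, 2, 6]


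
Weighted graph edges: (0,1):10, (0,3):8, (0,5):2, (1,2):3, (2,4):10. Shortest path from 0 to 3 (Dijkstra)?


Dijkstra from 0:
Distances: {0: 0, 1: 10, 2: 13, 3: 8, 4: 23, 5: 2}
Shortest distance to 3 = 8, path = [0, 3]


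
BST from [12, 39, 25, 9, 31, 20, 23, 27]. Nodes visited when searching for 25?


BST root = 12
Search for 25: compare at each node
Path: [12, 39, 25]


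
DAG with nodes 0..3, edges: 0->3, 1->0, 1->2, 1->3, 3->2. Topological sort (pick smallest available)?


Kahn's algorithm, process smallest node first
Order: [1, 0, 3, 2]


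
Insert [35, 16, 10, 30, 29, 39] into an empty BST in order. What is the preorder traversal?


Root = 35; build tree by BST insertion.
Preorder traversal: [35, 16, 10, 30, 29, 39]


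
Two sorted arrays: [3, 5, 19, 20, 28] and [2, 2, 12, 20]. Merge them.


Compare heads, take smaller each step.
Merged: [2, 2, 3, 5, 12, 19, 20, 20, 28]


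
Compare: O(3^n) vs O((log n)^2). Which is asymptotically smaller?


polylogarithmic grows slower than exponential (base 3)
O((log n)^2) is asymptotically smaller; O(3^n) grows faster


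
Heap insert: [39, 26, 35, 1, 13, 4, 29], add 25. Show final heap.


Append 25: [39, 26, 35, 1, 13, 4, 29, 25]
Bubble up: swap idx 7(25) with idx 3(1)
Result: [39, 26, 35, 25, 13, 4, 29, 1]


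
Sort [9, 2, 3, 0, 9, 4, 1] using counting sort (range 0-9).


Count array: [1, 1, 1, 1, 1, 0, 0, 0, 0, 2]
Reconstruct: [0, 1, 2, 3, 4, 9, 9]


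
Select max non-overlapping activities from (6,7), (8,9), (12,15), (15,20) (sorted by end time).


Greedy: pick earliest-ending, then skip overlaps.
Selected (4 activities): [(6, 7), (8, 9), (12, 15), (15, 20)]


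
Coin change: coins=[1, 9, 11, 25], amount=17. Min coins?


dp[0]=0; dp[i]=1+min(dp[i-c] for c in coins)
...dp[12]=2, dp[13]=3, dp[14]=4, dp[15]=5, dp[16]=6, dp[17]=7
Minimum coins for 17 = 7


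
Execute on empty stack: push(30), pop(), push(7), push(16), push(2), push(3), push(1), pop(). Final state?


push(30) -> [30]
pop() returns 30 -> []
push(7) -> [7]
push(16) -> [7, 16]
push(2) -> [7, 16, 2]
push(3) -> [7, 16, 2, 3]
push(1) -> [7, 16, 2, 3, 1]
pop() returns 1 -> [7, 16, 2, 3]
Final stack (bottom to top): [7, 16, 2, 3]


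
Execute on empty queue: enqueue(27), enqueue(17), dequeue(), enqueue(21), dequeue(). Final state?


enqueue(27) -> [27]
enqueue(17) -> [27, 17]
dequeue() returns 27 -> [17]
enqueue(21) -> [17, 21]
dequeue() returns 17 -> [21]
Final queue (front to back): [21]


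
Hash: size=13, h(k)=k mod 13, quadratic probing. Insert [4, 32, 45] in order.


Insertions: 4->slot 4; 32->slot 6; 45->slot 7
Table: [None, None, None, None, 4, None, 32, 45, None, None, None, None, None]


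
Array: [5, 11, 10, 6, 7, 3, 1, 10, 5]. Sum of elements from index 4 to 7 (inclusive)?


Prefix sums: [0, 5, 16, 26, 32, 39, 42, 43, 53, 58]
Sum[4..7] = prefix[8] - prefix[4] = 53 - 32 = 21


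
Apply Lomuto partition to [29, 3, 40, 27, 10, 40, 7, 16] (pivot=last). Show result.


Elements <= 16 go left of pivot.
Result: [3, 10, 7, 16, 29, 40, 40, 27], pivot at index 3


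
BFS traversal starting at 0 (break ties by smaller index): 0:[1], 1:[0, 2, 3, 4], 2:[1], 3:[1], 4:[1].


BFS queue: start with [0]
Visit order: [0, 1, 2, 3, 4]


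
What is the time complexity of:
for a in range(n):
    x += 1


Per nesting level: O(n) = O(n)
Complexity: O(n)


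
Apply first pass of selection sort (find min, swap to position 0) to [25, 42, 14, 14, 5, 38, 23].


After one pass: [5, 42, 14, 14, 25, 38, 23]


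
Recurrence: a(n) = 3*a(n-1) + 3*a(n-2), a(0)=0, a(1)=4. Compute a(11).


Build bottom-up:
...a(9)=141264, a(10)=535572, a(11)=3*535572+3*141264=2030508


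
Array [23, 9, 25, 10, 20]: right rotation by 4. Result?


Right rotate by 4: [9, 25, 10, 20, 23]


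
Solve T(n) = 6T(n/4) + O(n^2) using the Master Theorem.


a=6, b=4, c=2. log_4(6)=1.292 < c=2. Case 3: O(n^c) = O(n^2)
Complexity: O(n^2)


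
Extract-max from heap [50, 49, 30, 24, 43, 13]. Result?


Max = 50
Replace root with last, heapify down
Resulting heap: [49, 43, 30, 24, 13]


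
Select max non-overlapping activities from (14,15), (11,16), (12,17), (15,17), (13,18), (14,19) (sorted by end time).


Greedy: pick earliest-ending, then skip overlaps.
Selected (2 activities): [(14, 15), (15, 17)]


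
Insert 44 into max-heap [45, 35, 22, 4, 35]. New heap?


Append 44: [45, 35, 22, 4, 35, 44]
Bubble up: swap idx 5(44) with idx 2(22)
Result: [45, 35, 44, 4, 35, 22]


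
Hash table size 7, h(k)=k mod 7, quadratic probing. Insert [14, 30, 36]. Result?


Insertions: 14->slot 0; 30->slot 2; 36->slot 1
Table: [14, 36, 30, None, None, None, None]


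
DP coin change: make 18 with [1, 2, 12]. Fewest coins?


dp[0]=0; dp[i]=1+min(dp[i-c] for c in coins)
...dp[13]=2, dp[14]=2, dp[15]=3, dp[16]=3, dp[17]=4, dp[18]=4
Minimum coins for 18 = 4


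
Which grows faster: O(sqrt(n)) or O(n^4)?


sublinear grows slower than quartic
O(sqrt(n)) is asymptotically smaller; O(n^4) grows faster


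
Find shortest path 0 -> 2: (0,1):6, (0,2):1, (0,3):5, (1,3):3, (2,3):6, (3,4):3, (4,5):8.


Dijkstra from 0:
Distances: {0: 0, 1: 6, 2: 1, 3: 5, 4: 8, 5: 16}
Shortest distance to 2 = 1, path = [0, 2]


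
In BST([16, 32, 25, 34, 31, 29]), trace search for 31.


BST root = 16
Search for 31: compare at each node
Path: [16, 32, 25, 31]


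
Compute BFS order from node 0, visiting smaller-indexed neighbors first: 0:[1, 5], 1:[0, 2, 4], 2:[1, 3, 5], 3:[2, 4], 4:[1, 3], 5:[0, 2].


BFS queue: start with [0]
Visit order: [0, 1, 5, 2, 4, 3]


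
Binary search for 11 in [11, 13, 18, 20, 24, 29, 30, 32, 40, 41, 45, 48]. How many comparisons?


Search for 11:
[0,11] mid=5 arr[5]=29
[0,4] mid=2 arr[2]=18
[0,1] mid=0 arr[0]=11
Total: 3 comparisons


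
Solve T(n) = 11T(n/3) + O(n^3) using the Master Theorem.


a=11, b=3, c=3. log_3(11)=2.183 < c=3. Case 3: O(n^c) = O(n^3)
Complexity: O(n^3)


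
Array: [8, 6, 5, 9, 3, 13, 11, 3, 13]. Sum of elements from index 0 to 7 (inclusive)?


Prefix sums: [0, 8, 14, 19, 28, 31, 44, 55, 58, 71]
Sum[0..7] = prefix[8] - prefix[0] = 58 - 0 = 58


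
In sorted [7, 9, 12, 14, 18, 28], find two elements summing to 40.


Two pointers: lo=0, hi=5
Found pair: (12, 28) summing to 40


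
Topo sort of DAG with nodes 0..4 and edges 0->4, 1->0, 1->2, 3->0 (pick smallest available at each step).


Kahn's algorithm, process smallest node first
Order: [1, 2, 3, 0, 4]


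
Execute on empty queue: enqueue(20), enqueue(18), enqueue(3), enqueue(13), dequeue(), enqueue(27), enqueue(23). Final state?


enqueue(20) -> [20]
enqueue(18) -> [20, 18]
enqueue(3) -> [20, 18, 3]
enqueue(13) -> [20, 18, 3, 13]
dequeue() returns 20 -> [18, 3, 13]
enqueue(27) -> [18, 3, 13, 27]
enqueue(23) -> [18, 3, 13, 27, 23]
Final queue (front to back): [18, 3, 13, 27, 23]


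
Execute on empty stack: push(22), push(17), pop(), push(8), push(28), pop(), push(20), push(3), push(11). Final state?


push(22) -> [22]
push(17) -> [22, 17]
pop() returns 17 -> [22]
push(8) -> [22, 8]
push(28) -> [22, 8, 28]
pop() returns 28 -> [22, 8]
push(20) -> [22, 8, 20]
push(3) -> [22, 8, 20, 3]
push(11) -> [22, 8, 20, 3, 11]
Final stack (bottom to top): [22, 8, 20, 3, 11]


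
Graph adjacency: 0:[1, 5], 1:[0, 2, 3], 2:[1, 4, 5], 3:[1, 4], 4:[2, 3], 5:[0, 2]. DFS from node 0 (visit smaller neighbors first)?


DFS stack-based: start with [0]
Visit order: [0, 1, 2, 4, 3, 5]


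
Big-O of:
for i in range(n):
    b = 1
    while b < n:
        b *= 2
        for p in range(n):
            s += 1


Per nesting level: O(n) * O(log n) * O(n) = O(n^2 log n)
Complexity: O(n^2 log n)


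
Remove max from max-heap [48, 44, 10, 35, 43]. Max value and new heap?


Max = 48
Replace root with last, heapify down
Resulting heap: [44, 43, 10, 35]


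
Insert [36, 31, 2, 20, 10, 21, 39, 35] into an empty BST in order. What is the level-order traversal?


Root = 36; build tree by BST insertion.
Level-Order traversal: [36, 31, 39, 2, 35, 20, 10, 21]


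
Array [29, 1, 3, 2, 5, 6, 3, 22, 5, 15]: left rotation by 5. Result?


Left rotate by 5: [6, 3, 22, 5, 15, 29, 1, 3, 2, 5]


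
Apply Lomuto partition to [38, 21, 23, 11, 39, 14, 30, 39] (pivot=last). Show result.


Elements <= 39 go left of pivot.
Result: [38, 21, 23, 11, 39, 14, 30, 39], pivot at index 7


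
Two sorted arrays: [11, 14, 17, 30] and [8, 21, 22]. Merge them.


Compare heads, take smaller each step.
Merged: [8, 11, 14, 17, 21, 22, 30]


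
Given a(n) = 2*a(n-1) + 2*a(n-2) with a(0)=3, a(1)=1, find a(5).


Build bottom-up:
...a(3)=18, a(4)=52, a(5)=2*52+2*18=140


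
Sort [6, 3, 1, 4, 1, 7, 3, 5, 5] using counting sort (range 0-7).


Count array: [0, 2, 0, 2, 1, 2, 1, 1]
Reconstruct: [1, 1, 3, 3, 4, 5, 5, 6, 7]


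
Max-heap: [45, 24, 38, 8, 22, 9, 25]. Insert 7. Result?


Append 7: [45, 24, 38, 8, 22, 9, 25, 7]
Bubble up: no swaps needed
Result: [45, 24, 38, 8, 22, 9, 25, 7]


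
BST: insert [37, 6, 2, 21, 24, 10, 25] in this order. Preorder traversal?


Root = 37; build tree by BST insertion.
Preorder traversal: [37, 6, 2, 21, 10, 24, 25]


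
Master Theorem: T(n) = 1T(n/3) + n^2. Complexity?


a=1, b=3, c=2. log_3(1)=0 < c=2. Case 3: O(n^c) = O(n^2)
Complexity: O(n^2)


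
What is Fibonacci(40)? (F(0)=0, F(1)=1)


F(n)=F(n-1)+F(n-2)
...F(38)=39088169, F(39)=63245986, F(40)=102334155


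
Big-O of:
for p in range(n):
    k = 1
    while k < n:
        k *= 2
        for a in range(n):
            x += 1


Per nesting level: O(n) * O(log n) * O(n) = O(n^2 log n)
Complexity: O(n^2 log n)


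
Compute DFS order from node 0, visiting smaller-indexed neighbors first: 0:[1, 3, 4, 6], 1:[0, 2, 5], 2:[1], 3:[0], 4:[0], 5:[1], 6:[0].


DFS stack-based: start with [0]
Visit order: [0, 1, 2, 5, 3, 4, 6]


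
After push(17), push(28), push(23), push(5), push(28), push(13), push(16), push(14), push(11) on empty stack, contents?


push(17) -> [17]
push(28) -> [17, 28]
push(23) -> [17, 28, 23]
push(5) -> [17, 28, 23, 5]
push(28) -> [17, 28, 23, 5, 28]
push(13) -> [17, 28, 23, 5, 28, 13]
push(16) -> [17, 28, 23, 5, 28, 13, 16]
push(14) -> [17, 28, 23, 5, 28, 13, 16, 14]
push(11) -> [17, 28, 23, 5, 28, 13, 16, 14, 11]
Final stack (bottom to top): [17, 28, 23, 5, 28, 13, 16, 14, 11]


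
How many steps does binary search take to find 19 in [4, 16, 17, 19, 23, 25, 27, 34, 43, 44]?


Search for 19:
[0,9] mid=4 arr[4]=23
[0,3] mid=1 arr[1]=16
[2,3] mid=2 arr[2]=17
[3,3] mid=3 arr[3]=19
Total: 4 comparisons


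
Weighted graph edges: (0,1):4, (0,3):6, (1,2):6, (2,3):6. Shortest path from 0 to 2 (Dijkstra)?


Dijkstra from 0:
Distances: {0: 0, 1: 4, 2: 10, 3: 6}
Shortest distance to 2 = 10, path = [0, 1, 2]


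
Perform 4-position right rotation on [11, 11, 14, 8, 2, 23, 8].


Right rotate by 4: [8, 2, 23, 8, 11, 11, 14]


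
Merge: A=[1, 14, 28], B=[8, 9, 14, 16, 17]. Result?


Compare heads, take smaller each step.
Merged: [1, 8, 9, 14, 14, 16, 17, 28]


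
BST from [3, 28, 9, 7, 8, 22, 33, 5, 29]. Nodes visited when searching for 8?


BST root = 3
Search for 8: compare at each node
Path: [3, 28, 9, 7, 8]


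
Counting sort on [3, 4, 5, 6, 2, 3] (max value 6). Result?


Count array: [0, 0, 1, 2, 1, 1, 1]
Reconstruct: [2, 3, 3, 4, 5, 6]


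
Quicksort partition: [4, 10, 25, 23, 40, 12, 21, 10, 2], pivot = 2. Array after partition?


Elements <= 2 go left of pivot.
Result: [2, 10, 25, 23, 40, 12, 21, 10, 4], pivot at index 0


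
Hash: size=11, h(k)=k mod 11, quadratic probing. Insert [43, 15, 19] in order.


Insertions: 43->slot 10; 15->slot 4; 19->slot 8
Table: [None, None, None, None, 15, None, None, None, 19, None, 43]


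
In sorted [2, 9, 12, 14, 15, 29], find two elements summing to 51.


Two pointers: lo=0, hi=5
No pair sums to 51


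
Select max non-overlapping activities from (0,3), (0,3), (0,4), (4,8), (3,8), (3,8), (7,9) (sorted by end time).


Greedy: pick earliest-ending, then skip overlaps.
Selected (2 activities): [(0, 3), (4, 8)]


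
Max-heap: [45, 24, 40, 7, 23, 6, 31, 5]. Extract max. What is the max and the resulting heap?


Max = 45
Replace root with last, heapify down
Resulting heap: [40, 24, 31, 7, 23, 6, 5]


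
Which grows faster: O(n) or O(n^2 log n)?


linear grows slower than n^2 log n
O(n) is asymptotically smaller; O(n^2 log n) grows faster


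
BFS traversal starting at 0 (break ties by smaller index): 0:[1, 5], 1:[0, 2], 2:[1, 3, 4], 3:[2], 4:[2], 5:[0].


BFS queue: start with [0]
Visit order: [0, 1, 5, 2, 3, 4]


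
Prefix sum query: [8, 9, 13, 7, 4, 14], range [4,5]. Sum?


Prefix sums: [0, 8, 17, 30, 37, 41, 55]
Sum[4..5] = prefix[6] - prefix[4] = 55 - 37 = 18


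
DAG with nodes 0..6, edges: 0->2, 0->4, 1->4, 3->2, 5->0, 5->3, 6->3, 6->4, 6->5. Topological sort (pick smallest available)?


Kahn's algorithm, process smallest node first
Order: [1, 6, 5, 0, 3, 2, 4]


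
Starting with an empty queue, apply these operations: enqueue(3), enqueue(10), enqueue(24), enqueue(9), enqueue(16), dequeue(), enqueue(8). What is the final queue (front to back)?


enqueue(3) -> [3]
enqueue(10) -> [3, 10]
enqueue(24) -> [3, 10, 24]
enqueue(9) -> [3, 10, 24, 9]
enqueue(16) -> [3, 10, 24, 9, 16]
dequeue() returns 3 -> [10, 24, 9, 16]
enqueue(8) -> [10, 24, 9, 16, 8]
Final queue (front to back): [10, 24, 9, 16, 8]


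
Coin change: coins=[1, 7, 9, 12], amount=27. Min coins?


dp[0]=0; dp[i]=1+min(dp[i-c] for c in coins)
...dp[22]=3, dp[23]=3, dp[24]=2, dp[25]=3, dp[26]=3, dp[27]=3
Minimum coins for 27 = 3


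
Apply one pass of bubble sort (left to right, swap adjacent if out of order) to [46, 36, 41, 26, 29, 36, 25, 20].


After one pass: [36, 41, 26, 29, 36, 25, 20, 46]


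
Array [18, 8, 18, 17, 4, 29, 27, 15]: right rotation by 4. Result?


Right rotate by 4: [4, 29, 27, 15, 18, 8, 18, 17]


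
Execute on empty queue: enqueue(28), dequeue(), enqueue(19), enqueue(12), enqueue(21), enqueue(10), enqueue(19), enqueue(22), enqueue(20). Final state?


enqueue(28) -> [28]
dequeue() returns 28 -> []
enqueue(19) -> [19]
enqueue(12) -> [19, 12]
enqueue(21) -> [19, 12, 21]
enqueue(10) -> [19, 12, 21, 10]
enqueue(19) -> [19, 12, 21, 10, 19]
enqueue(22) -> [19, 12, 21, 10, 19, 22]
enqueue(20) -> [19, 12, 21, 10, 19, 22, 20]
Final queue (front to back): [19, 12, 21, 10, 19, 22, 20]


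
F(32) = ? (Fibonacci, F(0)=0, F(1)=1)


F(n)=F(n-1)+F(n-2)
...F(30)=832040, F(31)=1346269, F(32)=2178309


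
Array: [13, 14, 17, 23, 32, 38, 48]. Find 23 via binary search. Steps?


Search for 23:
[0,6] mid=3 arr[3]=23
Total: 1 comparisons


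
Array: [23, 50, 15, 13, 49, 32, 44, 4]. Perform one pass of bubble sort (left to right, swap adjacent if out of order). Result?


After one pass: [23, 15, 13, 49, 32, 44, 4, 50]


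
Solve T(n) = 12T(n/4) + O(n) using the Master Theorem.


a=12, b=4, c=1. log_4(12)=1.792 > c=1. Case 1: O(n^log_b(a)) = O(n^1.792)
Complexity: O(n^1.792)


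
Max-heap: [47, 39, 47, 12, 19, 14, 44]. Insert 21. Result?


Append 21: [47, 39, 47, 12, 19, 14, 44, 21]
Bubble up: swap idx 7(21) with idx 3(12)
Result: [47, 39, 47, 21, 19, 14, 44, 12]


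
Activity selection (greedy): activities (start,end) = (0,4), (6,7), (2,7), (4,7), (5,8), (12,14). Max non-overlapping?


Greedy: pick earliest-ending, then skip overlaps.
Selected (3 activities): [(0, 4), (6, 7), (12, 14)]


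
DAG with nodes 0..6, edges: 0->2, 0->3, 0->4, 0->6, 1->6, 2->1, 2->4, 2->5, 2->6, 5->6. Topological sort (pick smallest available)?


Kahn's algorithm, process smallest node first
Order: [0, 2, 1, 3, 4, 5, 6]


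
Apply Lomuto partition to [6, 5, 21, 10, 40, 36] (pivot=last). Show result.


Elements <= 36 go left of pivot.
Result: [6, 5, 21, 10, 36, 40], pivot at index 4


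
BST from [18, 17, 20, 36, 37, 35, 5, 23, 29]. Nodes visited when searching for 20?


BST root = 18
Search for 20: compare at each node
Path: [18, 20]


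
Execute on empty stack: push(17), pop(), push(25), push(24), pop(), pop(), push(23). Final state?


push(17) -> [17]
pop() returns 17 -> []
push(25) -> [25]
push(24) -> [25, 24]
pop() returns 24 -> [25]
pop() returns 25 -> []
push(23) -> [23]
Final stack (bottom to top): [23]


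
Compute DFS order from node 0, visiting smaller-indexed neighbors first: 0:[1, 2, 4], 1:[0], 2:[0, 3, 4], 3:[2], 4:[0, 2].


DFS stack-based: start with [0]
Visit order: [0, 1, 2, 3, 4]


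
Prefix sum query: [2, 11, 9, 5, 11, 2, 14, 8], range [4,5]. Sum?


Prefix sums: [0, 2, 13, 22, 27, 38, 40, 54, 62]
Sum[4..5] = prefix[6] - prefix[4] = 40 - 27 = 13


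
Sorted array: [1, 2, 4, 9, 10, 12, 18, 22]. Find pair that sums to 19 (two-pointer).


Two pointers: lo=0, hi=7
Found pair: (1, 18) summing to 19


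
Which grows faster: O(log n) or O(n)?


logarithmic grows slower than linear
O(log n) is asymptotically smaller; O(n) grows faster


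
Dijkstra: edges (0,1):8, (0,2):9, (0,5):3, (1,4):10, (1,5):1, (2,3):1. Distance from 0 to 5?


Dijkstra from 0:
Distances: {0: 0, 1: 4, 2: 9, 3: 10, 4: 14, 5: 3}
Shortest distance to 5 = 3, path = [0, 5]


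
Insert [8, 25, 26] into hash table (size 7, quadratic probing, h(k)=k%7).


Insertions: 8->slot 1; 25->slot 4; 26->slot 5
Table: [None, 8, None, None, 25, 26, None]


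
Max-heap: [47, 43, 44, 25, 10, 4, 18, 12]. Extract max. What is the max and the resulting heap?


Max = 47
Replace root with last, heapify down
Resulting heap: [44, 43, 18, 25, 10, 4, 12]


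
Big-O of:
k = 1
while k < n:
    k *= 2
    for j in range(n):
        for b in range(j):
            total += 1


Per nesting level: O(log n) * O(n) * O(n) [triangular over j] = O(n^2 log n)
Complexity: O(n^2 log n)


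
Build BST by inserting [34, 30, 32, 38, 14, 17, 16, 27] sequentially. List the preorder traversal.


Root = 34; build tree by BST insertion.
Preorder traversal: [34, 30, 14, 17, 16, 27, 32, 38]


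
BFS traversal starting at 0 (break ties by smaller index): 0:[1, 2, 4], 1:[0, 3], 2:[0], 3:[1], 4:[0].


BFS queue: start with [0]
Visit order: [0, 1, 2, 4, 3]


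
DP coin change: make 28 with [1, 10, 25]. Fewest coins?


dp[0]=0; dp[i]=1+min(dp[i-c] for c in coins)
...dp[23]=5, dp[24]=6, dp[25]=1, dp[26]=2, dp[27]=3, dp[28]=4
Minimum coins for 28 = 4


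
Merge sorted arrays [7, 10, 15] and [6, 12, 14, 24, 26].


Compare heads, take smaller each step.
Merged: [6, 7, 10, 12, 14, 15, 24, 26]


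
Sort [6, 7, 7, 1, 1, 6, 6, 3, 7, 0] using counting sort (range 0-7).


Count array: [1, 2, 0, 1, 0, 0, 3, 3]
Reconstruct: [0, 1, 1, 3, 6, 6, 6, 7, 7, 7]


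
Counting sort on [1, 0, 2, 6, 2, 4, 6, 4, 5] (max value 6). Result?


Count array: [1, 1, 2, 0, 2, 1, 2]
Reconstruct: [0, 1, 2, 2, 4, 4, 5, 6, 6]


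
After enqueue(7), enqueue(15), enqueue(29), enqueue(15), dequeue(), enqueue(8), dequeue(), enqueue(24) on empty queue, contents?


enqueue(7) -> [7]
enqueue(15) -> [7, 15]
enqueue(29) -> [7, 15, 29]
enqueue(15) -> [7, 15, 29, 15]
dequeue() returns 7 -> [15, 29, 15]
enqueue(8) -> [15, 29, 15, 8]
dequeue() returns 15 -> [29, 15, 8]
enqueue(24) -> [29, 15, 8, 24]
Final queue (front to back): [29, 15, 8, 24]


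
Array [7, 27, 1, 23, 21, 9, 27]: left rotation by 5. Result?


Left rotate by 5: [9, 27, 7, 27, 1, 23, 21]


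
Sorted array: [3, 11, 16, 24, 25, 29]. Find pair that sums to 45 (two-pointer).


Two pointers: lo=0, hi=5
Found pair: (16, 29) summing to 45


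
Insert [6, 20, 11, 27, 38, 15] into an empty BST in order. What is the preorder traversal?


Root = 6; build tree by BST insertion.
Preorder traversal: [6, 20, 11, 15, 27, 38]


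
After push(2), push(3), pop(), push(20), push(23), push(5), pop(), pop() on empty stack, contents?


push(2) -> [2]
push(3) -> [2, 3]
pop() returns 3 -> [2]
push(20) -> [2, 20]
push(23) -> [2, 20, 23]
push(5) -> [2, 20, 23, 5]
pop() returns 5 -> [2, 20, 23]
pop() returns 23 -> [2, 20]
Final stack (bottom to top): [2, 20]


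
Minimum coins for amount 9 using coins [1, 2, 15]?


dp[0]=0; dp[i]=1+min(dp[i-c] for c in coins)
...dp[4]=2, dp[5]=3, dp[6]=3, dp[7]=4, dp[8]=4, dp[9]=5
Minimum coins for 9 = 5


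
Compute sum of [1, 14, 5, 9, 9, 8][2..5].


Prefix sums: [0, 1, 15, 20, 29, 38, 46]
Sum[2..5] = prefix[6] - prefix[2] = 46 - 15 = 31


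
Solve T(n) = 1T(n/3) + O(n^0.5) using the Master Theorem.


a=1, b=3, c=0.5. log_3(1)=0 < c=0.5. Case 3: O(n^c) = O(sqrt(n))
Complexity: O(sqrt(n))


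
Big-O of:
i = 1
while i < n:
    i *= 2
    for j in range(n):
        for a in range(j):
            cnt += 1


Per nesting level: O(log n) * O(n) * O(n) [triangular over j] = O(n^2 log n)
Complexity: O(n^2 log n)


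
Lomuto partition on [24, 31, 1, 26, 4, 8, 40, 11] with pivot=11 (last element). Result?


Elements <= 11 go left of pivot.
Result: [1, 4, 8, 11, 31, 24, 40, 26], pivot at index 3


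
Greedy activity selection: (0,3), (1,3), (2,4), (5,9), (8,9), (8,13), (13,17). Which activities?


Greedy: pick earliest-ending, then skip overlaps.
Selected (3 activities): [(0, 3), (5, 9), (13, 17)]


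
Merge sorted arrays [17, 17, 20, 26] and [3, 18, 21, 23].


Compare heads, take smaller each step.
Merged: [3, 17, 17, 18, 20, 21, 23, 26]


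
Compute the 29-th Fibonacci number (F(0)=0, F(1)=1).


F(n)=F(n-1)+F(n-2)
...F(27)=196418, F(28)=317811, F(29)=514229


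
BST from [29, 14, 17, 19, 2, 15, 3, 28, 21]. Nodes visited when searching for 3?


BST root = 29
Search for 3: compare at each node
Path: [29, 14, 2, 3]


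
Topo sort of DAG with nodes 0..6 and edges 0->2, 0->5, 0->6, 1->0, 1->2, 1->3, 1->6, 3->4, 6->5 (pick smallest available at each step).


Kahn's algorithm, process smallest node first
Order: [1, 0, 2, 3, 4, 6, 5]


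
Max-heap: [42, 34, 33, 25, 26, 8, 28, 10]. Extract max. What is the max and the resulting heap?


Max = 42
Replace root with last, heapify down
Resulting heap: [34, 26, 33, 25, 10, 8, 28]


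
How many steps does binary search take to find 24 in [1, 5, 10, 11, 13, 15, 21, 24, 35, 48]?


Search for 24:
[0,9] mid=4 arr[4]=13
[5,9] mid=7 arr[7]=24
Total: 2 comparisons


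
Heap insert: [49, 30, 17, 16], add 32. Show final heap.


Append 32: [49, 30, 17, 16, 32]
Bubble up: swap idx 4(32) with idx 1(30)
Result: [49, 32, 17, 16, 30]


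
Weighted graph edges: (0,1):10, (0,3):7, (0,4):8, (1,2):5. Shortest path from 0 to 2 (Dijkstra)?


Dijkstra from 0:
Distances: {0: 0, 1: 10, 2: 15, 3: 7, 4: 8}
Shortest distance to 2 = 15, path = [0, 1, 2]


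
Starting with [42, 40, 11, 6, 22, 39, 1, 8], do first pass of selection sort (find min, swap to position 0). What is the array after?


After one pass: [1, 40, 11, 6, 22, 39, 42, 8]


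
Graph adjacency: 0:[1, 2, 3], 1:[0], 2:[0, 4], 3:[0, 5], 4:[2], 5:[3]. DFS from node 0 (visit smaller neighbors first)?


DFS stack-based: start with [0]
Visit order: [0, 1, 2, 4, 3, 5]


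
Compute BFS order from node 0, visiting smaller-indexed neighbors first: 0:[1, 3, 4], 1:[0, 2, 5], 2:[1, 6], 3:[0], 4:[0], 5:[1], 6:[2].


BFS queue: start with [0]
Visit order: [0, 1, 3, 4, 2, 5, 6]


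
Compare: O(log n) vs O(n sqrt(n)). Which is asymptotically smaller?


logarithmic grows slower than n^1.5
O(log n) is asymptotically smaller; O(n sqrt(n)) grows faster


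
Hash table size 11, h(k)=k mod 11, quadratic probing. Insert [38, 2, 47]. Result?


Insertions: 38->slot 5; 2->slot 2; 47->slot 3
Table: [None, None, 2, 47, None, 38, None, None, None, None, None]


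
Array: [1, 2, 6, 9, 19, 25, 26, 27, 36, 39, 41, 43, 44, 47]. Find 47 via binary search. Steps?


Search for 47:
[0,13] mid=6 arr[6]=26
[7,13] mid=10 arr[10]=41
[11,13] mid=12 arr[12]=44
[13,13] mid=13 arr[13]=47
Total: 4 comparisons


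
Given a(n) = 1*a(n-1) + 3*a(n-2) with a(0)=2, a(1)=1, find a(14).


Build bottom-up:
...a(12)=22258, a(13)=51169, a(14)=1*51169+3*22258=117943


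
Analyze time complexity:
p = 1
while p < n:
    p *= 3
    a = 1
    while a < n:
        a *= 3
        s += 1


Per nesting level: O(log n) * O(log n) = O((log n)^2)
Complexity: O((log n)^2)


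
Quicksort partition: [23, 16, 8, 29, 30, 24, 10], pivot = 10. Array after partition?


Elements <= 10 go left of pivot.
Result: [8, 10, 23, 29, 30, 24, 16], pivot at index 1


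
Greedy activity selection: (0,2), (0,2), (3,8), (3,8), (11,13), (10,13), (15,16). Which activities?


Greedy: pick earliest-ending, then skip overlaps.
Selected (4 activities): [(0, 2), (3, 8), (11, 13), (15, 16)]


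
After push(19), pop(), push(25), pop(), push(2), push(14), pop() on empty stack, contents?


push(19) -> [19]
pop() returns 19 -> []
push(25) -> [25]
pop() returns 25 -> []
push(2) -> [2]
push(14) -> [2, 14]
pop() returns 14 -> [2]
Final stack (bottom to top): [2]


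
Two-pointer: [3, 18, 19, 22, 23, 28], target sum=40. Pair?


Two pointers: lo=0, hi=5
Found pair: (18, 22) summing to 40


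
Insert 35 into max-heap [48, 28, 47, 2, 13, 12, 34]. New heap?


Append 35: [48, 28, 47, 2, 13, 12, 34, 35]
Bubble up: swap idx 7(35) with idx 3(2); swap idx 3(35) with idx 1(28)
Result: [48, 35, 47, 28, 13, 12, 34, 2]


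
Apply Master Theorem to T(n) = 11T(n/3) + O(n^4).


a=11, b=3, c=4. log_3(11)=2.183 < c=4. Case 3: O(n^c) = O(n^4)
Complexity: O(n^4)


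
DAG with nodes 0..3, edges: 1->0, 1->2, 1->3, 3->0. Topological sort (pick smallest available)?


Kahn's algorithm, process smallest node first
Order: [1, 2, 3, 0]


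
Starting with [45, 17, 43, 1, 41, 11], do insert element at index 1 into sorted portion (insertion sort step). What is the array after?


After one pass: [17, 45, 43, 1, 41, 11]
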